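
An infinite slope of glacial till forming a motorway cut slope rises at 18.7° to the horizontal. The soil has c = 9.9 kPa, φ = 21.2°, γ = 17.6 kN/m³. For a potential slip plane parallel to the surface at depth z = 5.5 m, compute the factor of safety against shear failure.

For an infinite slope with a slip plane parallel to the surface (no pore pressure): FS = [c + γz cos²β tanφ] / [γz sinβ cosβ].
γz = 17.6·5.5 = 96.80 kN/m²
Numerator = 9.9 + 96.80·cos²18.7°·tan21.2° = 9.9 + 96.80·0.8972·0.3879 = 43.587 kPa
Denominator = 96.80·sin18.7°·cos18.7° = 96.80·0.3206·0.9472 = 29.397 kPa
FS = 43.587 / 29.397 = 1.483

FS = 1.48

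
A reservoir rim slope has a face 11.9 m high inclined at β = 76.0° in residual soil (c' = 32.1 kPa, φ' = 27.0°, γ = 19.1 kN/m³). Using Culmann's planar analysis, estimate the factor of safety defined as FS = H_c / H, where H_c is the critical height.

FS = 1.42

H_c = (4c'/γ) · sinβ cosφ' / [1 − cos(β − φ')]
    = (4·32.1/19.1) · sin76.0°·cos27.0° / [1 − cos49.0°]
    = 6.723 · 0.8645 / 0.3439 = 16.90 m
FS = H_c / H = 16.90 / 11.9 = 1.420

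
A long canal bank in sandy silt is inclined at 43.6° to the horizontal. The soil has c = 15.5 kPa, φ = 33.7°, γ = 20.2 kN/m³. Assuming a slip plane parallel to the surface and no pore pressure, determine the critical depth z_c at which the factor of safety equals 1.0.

Setting FS = 1.00 in FS = [c + γz cos²β tanφ] / [γz sinβ cosβ] and solving for z:
z = c / [γ cosβ (FS·sinβ − cosβ·tanφ)]
  = 15.5 / [20.2·cos43.6°·(1.00·sin43.6° − cos43.6°·tan33.7°)]
  = 15.5 / [20.2·0.7242·(1.00·0.6896 − 0.7242·0.6669)]
  = 15.5 / 3.0230 = 5.127 m

z_c = 5.13 m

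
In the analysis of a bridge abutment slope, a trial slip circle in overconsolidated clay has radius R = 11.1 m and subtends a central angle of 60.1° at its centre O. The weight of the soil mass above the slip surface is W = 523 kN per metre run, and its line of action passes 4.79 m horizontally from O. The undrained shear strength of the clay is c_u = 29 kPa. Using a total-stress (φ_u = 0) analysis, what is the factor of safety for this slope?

FS = 1.50

Taking moments about the centre O, the resisting moment is provided by the undrained shear strength acting along the arc:
Arc length L_a = R·θ = 11.1·(60.1°·π/180) = 11.1·1.0489 = 11.64 m
M_R = c_u·L_a·R = 29·11.64·11.1 = 3748.0 kN·m/m
M_D = W·d = 523·4.79 = 2505.2 kN·m/m
FS = M_R / M_D = 3748.0 / 2505.2 = 1.496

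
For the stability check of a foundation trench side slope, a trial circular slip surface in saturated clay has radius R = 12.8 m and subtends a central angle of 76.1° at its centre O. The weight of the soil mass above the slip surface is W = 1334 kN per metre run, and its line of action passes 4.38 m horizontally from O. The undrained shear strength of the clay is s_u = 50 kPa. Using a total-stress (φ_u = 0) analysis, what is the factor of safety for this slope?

Taking moments about the centre O, the resisting moment is provided by the undrained shear strength acting along the arc:
Arc length L_a = R·θ = 12.8·(76.1°·π/180) = 12.8·1.3282 = 17.00 m
M_R = s_u·L_a·R = 50·17.00·12.8 = 10880.6 kN·m/m
M_D = W·d = 1334·4.38 = 5842.9 kN·m/m
FS = M_R / M_D = 10880.6 / 5842.9 = 1.862

FS = 1.86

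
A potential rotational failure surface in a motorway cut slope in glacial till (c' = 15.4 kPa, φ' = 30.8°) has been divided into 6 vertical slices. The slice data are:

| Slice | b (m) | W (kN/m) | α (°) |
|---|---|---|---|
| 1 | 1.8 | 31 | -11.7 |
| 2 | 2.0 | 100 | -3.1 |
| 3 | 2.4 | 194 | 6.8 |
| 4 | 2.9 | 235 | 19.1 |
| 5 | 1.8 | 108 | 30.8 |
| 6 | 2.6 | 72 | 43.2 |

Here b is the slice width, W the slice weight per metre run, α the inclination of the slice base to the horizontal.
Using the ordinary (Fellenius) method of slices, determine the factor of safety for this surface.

FS = 3.33

Ordinary method of slices: FS = Σ[c'·Δl_i + (W_i cosα_i)·tanφ'] / Σ W_i sinα_i, with Δl_i = b_i / cosα_i.
Slice 1: Δl = 1.8/cos(-11.7°) = 1.838 m; N'_1 = 31·cos(-11.7°) = 30.4; c'Δl = 28.31; W sinα = -6.3
Slice 2: Δl = 2.0/cos(-3.1°) = 2.003 m; N'_2 = 100·cos(-3.1°) = 99.9; c'Δl = 30.85; W sinα = -5.4
Slice 3: Δl = 2.4/cos6.8° = 2.417 m; N'_3 = 194·cos6.8° = 192.6; c'Δl = 37.22; W sinα = 23.0
Slice 4: Δl = 2.9/cos19.1° = 3.069 m; N'_4 = 235·cos19.1° = 222.1; c'Δl = 47.26; W sinα = 76.9
Slice 5: Δl = 1.8/cos30.8° = 2.096 m; N'_5 = 108·cos30.8° = 92.8; c'Δl = 32.27; W sinα = 55.3
Slice 6: Δl = 2.6/cos43.2° = 3.567 m; N'_6 = 72·cos43.2° = 52.5; c'Δl = 54.93; W sinα = 49.3
Σc'Δl = 230.8 kN/m; ΣN' = 690.2 kN/m; ΣW sinα = 192.8 kN/m
Resisting = 230.8 + 690.2·tan30.8° = 230.8 + 411.4 = 642.3 kN/m
FS = 642.3 / 192.8 = 3.332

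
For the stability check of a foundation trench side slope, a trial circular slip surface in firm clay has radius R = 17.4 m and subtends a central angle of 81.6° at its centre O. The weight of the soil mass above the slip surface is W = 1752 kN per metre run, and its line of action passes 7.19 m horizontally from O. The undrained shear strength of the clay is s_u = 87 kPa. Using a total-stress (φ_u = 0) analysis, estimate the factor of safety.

FS = 2.98

Taking moments about the centre O, the resisting moment is provided by the undrained shear strength acting along the arc:
Arc length L_a = R·θ = 17.4·(81.6°·π/180) = 17.4·1.4242 = 24.78 m
M_R = s_u·L_a·R = 87·24.78·17.4 = 37513.3 kN·m/m
M_D = W·d = 1752·7.19 = 12596.9 kN·m/m
FS = M_R / M_D = 37513.3 / 12596.9 = 2.978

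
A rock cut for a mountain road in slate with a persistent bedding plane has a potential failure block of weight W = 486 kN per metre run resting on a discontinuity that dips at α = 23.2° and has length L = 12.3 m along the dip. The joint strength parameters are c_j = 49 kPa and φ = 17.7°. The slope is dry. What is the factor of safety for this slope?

FS = 3.89

Resolving the block weight along and normal to the plane and applying the Mohr–Coulomb strength on the joint:
N' = W cosα = 486·cos23.2° = 446.7 kN/m
Driving force T = W sinα = 486·sin23.2° = 191.5 kN/m
Resisting force R = c_j·L + N'·tanφ = 49·12.3 + 446.7·tan17.7° = 602.7 + 142.6 = 745.3 kN/m
FS = R / T = 745.3 / 191.5 = 3.893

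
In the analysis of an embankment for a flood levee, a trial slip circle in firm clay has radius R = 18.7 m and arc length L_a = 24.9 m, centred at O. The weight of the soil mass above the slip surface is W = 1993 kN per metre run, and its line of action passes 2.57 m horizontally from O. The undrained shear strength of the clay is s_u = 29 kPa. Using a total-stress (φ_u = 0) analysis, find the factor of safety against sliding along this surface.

FS = 2.64

Taking moments about the centre O, the resisting moment is provided by the undrained shear strength acting along the arc:
M_R = s_u·L_a·R = 29·24.90·18.7 = 13503.3 kN·m/m
M_D = W·d = 1993·2.57 = 5122.0 kN·m/m
FS = M_R / M_D = 13503.3 / 5122.0 = 2.636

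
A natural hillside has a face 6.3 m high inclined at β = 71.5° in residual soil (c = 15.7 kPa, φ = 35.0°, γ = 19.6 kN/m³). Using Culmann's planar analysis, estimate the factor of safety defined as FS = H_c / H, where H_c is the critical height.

H_c = (4c/γ) · sinβ cosφ / [1 − cos(β − φ)]
    = (4·15.7/19.6) · sin71.5°·cos35.0° / [1 − cos36.5°]
    = 3.204 · 0.7768 / 0.1961 = 12.69 m
FS = H_c / H = 12.69 / 6.3 = 2.014

FS = 2.01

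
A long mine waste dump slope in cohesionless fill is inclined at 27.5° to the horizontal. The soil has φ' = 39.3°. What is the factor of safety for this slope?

FS = 1.57

For a dry cohesionless infinite slope the factor of safety is FS = tanφ' / tanβ.
FS = tan39.3° / tan27.5° = 0.8185 / 0.5206 = 1.572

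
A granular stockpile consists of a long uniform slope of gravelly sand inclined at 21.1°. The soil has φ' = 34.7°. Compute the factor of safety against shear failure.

FS = 1.79

For a dry cohesionless infinite slope the factor of safety is FS = tanφ' / tanβ.
FS = tan34.7° / tan21.1° = 0.6924 / 0.3859 = 1.794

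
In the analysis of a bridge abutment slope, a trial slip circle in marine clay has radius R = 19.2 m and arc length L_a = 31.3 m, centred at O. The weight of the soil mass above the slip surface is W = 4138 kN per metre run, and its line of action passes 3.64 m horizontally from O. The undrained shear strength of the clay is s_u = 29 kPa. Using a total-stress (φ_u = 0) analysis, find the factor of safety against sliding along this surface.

Taking moments about the centre O, the resisting moment is provided by the undrained shear strength acting along the arc:
M_R = s_u·L_a·R = 29·31.30·19.2 = 17427.8 kN·m/m
M_D = W·d = 4138·3.64 = 15062.3 kN·m/m
FS = M_R / M_D = 17427.8 / 15062.3 = 1.157

FS = 1.16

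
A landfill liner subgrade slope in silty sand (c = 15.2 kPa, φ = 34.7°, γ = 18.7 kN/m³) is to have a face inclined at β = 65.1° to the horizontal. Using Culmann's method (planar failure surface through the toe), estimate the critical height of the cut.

Culmann's analysis gives the critical failure plane at α_cr = (β + φ)/2 = (65.1 + 34.7)/2 = 49.9°, and the critical height
H_c = (4c/γ) · sinβ cosφ / [1 − cos(β − φ)]
    = (4·15.2/18.7) · sin65.1°·cos34.7° / [1 − cos(30.4°)]
    = 3.251 · 0.9070·0.8221 / [1 − 0.8625]
    = 3.251 · 0.7457 / 0.1375
    = 17.64 m

H_c = 17.64 m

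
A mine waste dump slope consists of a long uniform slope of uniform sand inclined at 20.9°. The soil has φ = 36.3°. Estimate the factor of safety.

FS = 1.92

For a dry cohesionless infinite slope the factor of safety is FS = tanφ / tanβ.
FS = tan36.3° / tan20.9° = 0.7346 / 0.3819 = 1.924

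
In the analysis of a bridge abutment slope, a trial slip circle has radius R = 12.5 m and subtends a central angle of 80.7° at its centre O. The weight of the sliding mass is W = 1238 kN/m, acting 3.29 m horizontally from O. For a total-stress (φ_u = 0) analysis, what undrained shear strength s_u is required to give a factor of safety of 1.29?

s_u = 23.9 kPa

FS = s_u·L_a·R / (W·d), so s_u = FS·W·d / (L_a·R).
Arc length L_a = R·θ = 12.5·(80.7°·π/180) = 12.5·1.4085 = 17.61 m
s_u = 1.29·1238·3.29 / (17.61·12.5) = 5254.2 / 220.08 = 23.87 kPa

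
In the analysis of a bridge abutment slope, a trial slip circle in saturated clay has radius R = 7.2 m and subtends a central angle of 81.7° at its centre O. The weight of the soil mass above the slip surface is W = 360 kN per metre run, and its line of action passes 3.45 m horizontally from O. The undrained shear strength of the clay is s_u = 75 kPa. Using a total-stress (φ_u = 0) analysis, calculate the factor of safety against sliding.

FS = 4.46

Taking moments about the centre O, the resisting moment is provided by the undrained shear strength acting along the arc:
Arc length L_a = R·θ = 7.2·(81.7°·π/180) = 7.2·1.4259 = 10.27 m
M_R = s_u·L_a·R = 75·10.27·7.2 = 5544.0 kN·m/m
M_D = W·d = 360·3.45 = 1242.0 kN·m/m
FS = M_R / M_D = 5544.0 / 1242.0 = 4.464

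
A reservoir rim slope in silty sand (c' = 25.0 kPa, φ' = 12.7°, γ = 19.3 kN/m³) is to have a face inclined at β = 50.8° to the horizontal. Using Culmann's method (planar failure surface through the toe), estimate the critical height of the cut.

H_c = 18.38 m

Culmann's analysis gives the critical failure plane at α_cr = (β + φ')/2 = (50.8 + 12.7)/2 = 31.8°, and the critical height
H_c = (4c'/γ) · sinβ cosφ' / [1 − cos(β − φ')]
    = (4·25.0/19.3) · sin50.8°·cos12.7° / [1 − cos(38.1°)]
    = 5.181 · 0.7749·0.9755 / [1 − 0.7869]
    = 5.181 · 0.7560 / 0.2131
    = 18.38 m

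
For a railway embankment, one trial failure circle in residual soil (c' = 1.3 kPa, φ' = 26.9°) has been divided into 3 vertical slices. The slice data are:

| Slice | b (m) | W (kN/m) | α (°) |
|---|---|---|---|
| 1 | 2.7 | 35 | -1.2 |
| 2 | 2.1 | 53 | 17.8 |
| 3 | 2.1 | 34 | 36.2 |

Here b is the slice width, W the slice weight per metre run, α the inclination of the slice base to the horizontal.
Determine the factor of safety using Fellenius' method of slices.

FS = 1.89

Ordinary method of slices: FS = Σ[c'·Δl_i + (W_i cosα_i)·tanφ'] / Σ W_i sinα_i, with Δl_i = b_i / cosα_i.
Slice 1: Δl = 2.7/cos(-1.2°) = 2.701 m; N'_1 = 35·cos(-1.2°) = 35.0; c'Δl = 3.51; W sinα = -0.7
Slice 2: Δl = 2.1/cos17.8° = 2.206 m; N'_2 = 53·cos17.8° = 50.5; c'Δl = 2.87; W sinα = 16.2
Slice 3: Δl = 2.1/cos36.2° = 2.602 m; N'_3 = 34·cos36.2° = 27.4; c'Δl = 3.38; W sinα = 20.1
Σc'Δl = 9.8 kN/m; ΣN' = 112.9 kN/m; ΣW sinα = 35.5 kN/m
Resisting = 9.8 + 112.9·tan26.9° = 9.8 + 57.3 = 67.0 kN/m
FS = 67.0 / 35.5 = 1.886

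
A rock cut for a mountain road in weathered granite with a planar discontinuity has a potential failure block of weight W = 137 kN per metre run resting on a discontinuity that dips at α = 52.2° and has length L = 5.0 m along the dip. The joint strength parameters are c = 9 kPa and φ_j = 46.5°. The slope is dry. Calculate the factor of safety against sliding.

FS = 1.23

Resolving the block weight along and normal to the plane and applying the Mohr–Coulomb strength on the joint:
N' = W cosα = 137·cos52.2° = 84.0 kN/m
Driving force T = W sinα = 137·sin52.2° = 108.3 kN/m
Resisting force R = c·L + N'·tanφ_j = 9·5.0 + 84.0·tan46.5° = 45.0 + 88.5 = 133.5 kN/m
FS = R / T = 133.5 / 108.3 = 1.233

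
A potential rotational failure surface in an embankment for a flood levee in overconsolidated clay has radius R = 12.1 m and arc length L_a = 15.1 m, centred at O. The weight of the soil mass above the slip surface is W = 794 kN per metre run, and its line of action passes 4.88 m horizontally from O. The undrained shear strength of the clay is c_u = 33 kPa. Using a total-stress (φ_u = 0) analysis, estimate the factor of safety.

Taking moments about the centre O, the resisting moment is provided by the undrained shear strength acting along the arc:
M_R = c_u·L_a·R = 33·15.10·12.1 = 6029.4 kN·m/m
M_D = W·d = 794·4.88 = 3874.7 kN·m/m
FS = M_R / M_D = 6029.4 / 3874.7 = 1.556

FS = 1.56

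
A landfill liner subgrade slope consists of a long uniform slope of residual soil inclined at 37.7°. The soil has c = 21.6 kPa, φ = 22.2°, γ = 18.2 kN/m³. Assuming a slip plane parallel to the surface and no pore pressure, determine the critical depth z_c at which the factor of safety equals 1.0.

z_c = 5.20 m

Setting FS = 1.00 in FS = [c + γz cos²β tanφ] / [γz sinβ cosβ] and solving for z:
z = c / [γ cosβ (FS·sinβ − cosβ·tanφ)]
  = 21.6 / [18.2·cos37.7°·(1.00·sin37.7° − cos37.7°·tan22.2°)]
  = 21.6 / [18.2·0.7912·(1.00·0.6115 − 0.7912·0.4081)]
  = 21.6 / 4.1564 = 5.197 m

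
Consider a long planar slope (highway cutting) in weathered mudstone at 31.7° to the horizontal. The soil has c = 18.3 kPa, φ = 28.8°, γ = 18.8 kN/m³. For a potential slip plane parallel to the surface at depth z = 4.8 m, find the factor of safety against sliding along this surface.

For an infinite slope with a slip plane parallel to the surface (no pore pressure): FS = [c + γz cos²β tanφ] / [γz sinβ cosβ].
γz = 18.8·4.8 = 90.24 kN/m²
Numerator = 18.3 + 90.24·cos²31.7°·tan28.8° = 18.3 + 90.24·0.7239·0.5498 = 54.212 kPa
Denominator = 90.24·sin31.7°·cos31.7° = 90.24·0.5255·0.8508 = 40.344 kPa
FS = 54.212 / 40.344 = 1.344

FS = 1.34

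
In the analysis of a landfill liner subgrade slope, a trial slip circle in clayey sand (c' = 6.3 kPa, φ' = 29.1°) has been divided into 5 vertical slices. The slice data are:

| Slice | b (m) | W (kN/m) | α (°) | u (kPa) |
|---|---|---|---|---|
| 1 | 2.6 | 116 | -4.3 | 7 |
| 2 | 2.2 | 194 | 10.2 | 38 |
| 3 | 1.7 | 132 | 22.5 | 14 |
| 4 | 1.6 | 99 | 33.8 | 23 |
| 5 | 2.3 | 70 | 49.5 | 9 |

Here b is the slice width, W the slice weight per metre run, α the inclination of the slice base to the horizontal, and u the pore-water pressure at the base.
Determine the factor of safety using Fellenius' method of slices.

FS = 1.47

Ordinary method of slices: FS = Σ[c'·Δl_i + (W_i cosα_i − u_i·Δl_i)·tanφ'] / Σ W_i sinα_i, with Δl_i = b_i / cosα_i.
Slice 1: Δl = 2.6/cos(-4.3°) = 2.607 m; N'_1 = 116·cos(-4.3°) − 7·2.607 = 97.4; c'Δl = 16.43; W sinα = -8.7
Slice 2: Δl = 2.2/cos10.2° = 2.235 m; N'_2 = 194·cos10.2° − 38·2.235 = 106.0; c'Δl = 14.08; W sinα = 34.4
Slice 3: Δl = 1.7/cos22.5° = 1.840 m; N'_3 = 132·cos22.5° − 14·1.840 = 96.2; c'Δl = 11.59; W sinα = 50.5
Slice 4: Δl = 1.6/cos33.8° = 1.925 m; N'_4 = 99·cos33.8° − 23·1.925 = 38.0; c'Δl = 12.13; W sinα = 55.1
Slice 5: Δl = 2.3/cos49.5° = 3.541 m; N'_5 = 70·cos49.5° − 9·3.541 = 13.6; c'Δl = 22.31; W sinα = 53.2
Σc'Δl = 76.5 kN/m; ΣN' = 351.2 kN/m; ΣW sinα = 184.5 kN/m
Resisting = 76.5 + 351.2·tan29.1° = 76.5 + 195.5 = 272.0 kN/m
FS = 272.0 / 184.5 = 1.474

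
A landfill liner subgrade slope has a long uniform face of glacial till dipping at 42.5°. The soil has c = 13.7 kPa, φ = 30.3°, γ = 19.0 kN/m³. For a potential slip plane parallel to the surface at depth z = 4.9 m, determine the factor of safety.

For an infinite slope with a slip plane parallel to the surface (no pore pressure): FS = [c + γz cos²β tanφ] / [γz sinβ cosβ].
γz = 19.0·4.9 = 93.10 kN/m²
Numerator = 13.7 + 93.10·cos²42.5°·tan30.3° = 13.7 + 93.10·0.5436·0.5844 = 43.272 kPa
Denominator = 93.10·sin42.5°·cos42.5° = 93.10·0.6756·0.7373 = 46.373 kPa
FS = 43.272 / 46.373 = 0.933

FS = 0.93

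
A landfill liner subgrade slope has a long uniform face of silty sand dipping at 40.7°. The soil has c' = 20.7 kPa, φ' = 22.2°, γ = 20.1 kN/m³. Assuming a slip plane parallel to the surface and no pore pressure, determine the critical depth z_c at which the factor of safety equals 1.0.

z_c = 3.96 m

Setting FS = 1.00 in FS = [c' + γz cos²β tanφ'] / [γz sinβ cosβ] and solving for z:
z = c' / [γ cosβ (FS·sinβ − cosβ·tanφ')]
  = 20.7 / [20.1·cos40.7°·(1.00·sin40.7° − cos40.7°·tan22.2°)]
  = 20.7 / [20.1·0.7581·(1.00·0.6521 − 0.7581·0.4081)]
  = 20.7 / 5.2224 = 3.964 m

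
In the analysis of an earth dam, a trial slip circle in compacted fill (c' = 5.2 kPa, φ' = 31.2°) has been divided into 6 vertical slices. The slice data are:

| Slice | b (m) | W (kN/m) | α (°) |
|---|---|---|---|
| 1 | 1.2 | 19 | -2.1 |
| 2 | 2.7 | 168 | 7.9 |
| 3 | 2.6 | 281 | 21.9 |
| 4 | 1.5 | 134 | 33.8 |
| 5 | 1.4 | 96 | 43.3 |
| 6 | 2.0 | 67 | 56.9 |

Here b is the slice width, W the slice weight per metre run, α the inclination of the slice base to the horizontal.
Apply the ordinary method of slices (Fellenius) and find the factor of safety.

Ordinary method of slices: FS = Σ[c'·Δl_i + (W_i cosα_i)·tanφ'] / Σ W_i sinα_i, with Δl_i = b_i / cosα_i.
Slice 1: Δl = 1.2/cos(-2.1°) = 1.201 m; N'_1 = 19·cos(-2.1°) = 19.0; c'Δl = 6.24; W sinα = -0.7
Slice 2: Δl = 2.7/cos7.9° = 2.726 m; N'_2 = 168·cos7.9° = 166.4; c'Δl = 14.17; W sinα = 23.1
Slice 3: Δl = 2.6/cos21.9° = 2.802 m; N'_3 = 281·cos21.9° = 260.7; c'Δl = 14.57; W sinα = 104.8
Slice 4: Δl = 1.5/cos33.8° = 1.805 m; N'_4 = 134·cos33.8° = 111.4; c'Δl = 9.39; W sinα = 74.5
Slice 5: Δl = 1.4/cos43.3° = 1.924 m; N'_5 = 96·cos43.3° = 69.9; c'Δl = 10.00; W sinα = 65.8
Slice 6: Δl = 2.0/cos56.9° = 3.662 m; N'_6 = 67·cos56.9° = 36.6; c'Δl = 19.04; W sinα = 56.1
Σc'Δl = 73.4 kN/m; ΣN' = 663.9 kN/m; ΣW sinα = 323.7 kN/m
Resisting = 73.4 + 663.9·tan31.2° = 73.4 + 402.1 = 475.5 kN/m
FS = 475.5 / 323.7 = 1.469

FS = 1.47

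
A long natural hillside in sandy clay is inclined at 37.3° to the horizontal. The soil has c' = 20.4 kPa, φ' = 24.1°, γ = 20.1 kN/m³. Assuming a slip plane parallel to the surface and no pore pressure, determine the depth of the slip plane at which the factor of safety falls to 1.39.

Setting FS = 1.39 in FS = [c' + γz cos²β tanφ'] / [γz sinβ cosβ] and solving for z:
z = c' / [γ cosβ (FS·sinβ − cosβ·tanφ')]
  = 20.4 / [20.1·cos37.3°·(1.39·sin37.3° − cos37.3°·tan24.1°)]
  = 20.4 / [20.1·0.7955·(1.39·0.6060 − 0.7955·0.4473)]
  = 20.4 / 7.7785 = 2.623 m

z = 2.62 m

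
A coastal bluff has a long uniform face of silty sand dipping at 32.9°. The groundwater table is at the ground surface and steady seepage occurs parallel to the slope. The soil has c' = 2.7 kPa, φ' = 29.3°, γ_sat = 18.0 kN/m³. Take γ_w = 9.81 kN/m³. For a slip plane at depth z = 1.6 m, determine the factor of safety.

With seepage parallel to the slope and the water table at the surface, the effective normal stress on the slip plane uses the buoyant unit weight γ' = γ_sat − γ_w while the driving shear stress uses γ_sat:
FS = [c' + γ' z cos²β tanφ'] / [γ_sat z sinβ cosβ]
γ' = 18.0 − 9.81 = 8.19 kN/m³
Numerator = 2.7 + 8.19·1.6·cos²32.9°·tan29.3° = 2.7 + 8.19·1.6·0.7050·0.5612 = 7.884 kPa
Denominator = 18.0·1.6·sin32.9°·cos32.9° = 18.0·1.6·0.5432·0.8396 = 13.135 kPa
FS = 7.884 / 13.135 = 0.600

FS = 0.60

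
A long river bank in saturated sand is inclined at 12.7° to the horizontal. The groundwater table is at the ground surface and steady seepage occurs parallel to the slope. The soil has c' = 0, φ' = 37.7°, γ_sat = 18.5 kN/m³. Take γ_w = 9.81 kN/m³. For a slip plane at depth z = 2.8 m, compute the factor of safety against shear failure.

FS = 1.61

With seepage parallel to the slope and the water table at the surface, the effective normal stress on the slip plane uses the buoyant unit weight γ' = γ_sat − γ_w while the driving shear stress uses γ_sat:
FS = [c' + γ' z cos²β tanφ'] / [γ_sat z sinβ cosβ]
(For c' = 0 this reduces to FS = (γ'/γ_sat)·tanφ'/tanβ.)
γ' = 18.5 − 9.81 = 8.69 kN/m³
Numerator = 0.0 + 8.69·2.8·cos²12.7°·tan37.7° = 0.0 + 8.69·2.8·0.9517·0.7729 = 17.897 kPa
Denominator = 18.5·2.8·sin12.7°·cos12.7° = 18.5·2.8·0.2198·0.9755 = 11.109 kPa
FS = 17.897 / 11.109 = 1.611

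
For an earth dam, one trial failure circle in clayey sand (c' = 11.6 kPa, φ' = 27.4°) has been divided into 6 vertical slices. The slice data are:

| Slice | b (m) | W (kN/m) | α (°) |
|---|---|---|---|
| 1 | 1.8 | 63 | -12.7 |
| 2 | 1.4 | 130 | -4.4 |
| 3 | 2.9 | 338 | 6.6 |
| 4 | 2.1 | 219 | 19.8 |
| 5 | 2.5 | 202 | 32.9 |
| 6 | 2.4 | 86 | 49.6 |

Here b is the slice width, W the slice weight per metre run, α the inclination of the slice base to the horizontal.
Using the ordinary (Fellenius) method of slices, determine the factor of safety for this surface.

FS = 2.54

Ordinary method of slices: FS = Σ[c'·Δl_i + (W_i cosα_i)·tanφ'] / Σ W_i sinα_i, with Δl_i = b_i / cosα_i.
Slice 1: Δl = 1.8/cos(-12.7°) = 1.845 m; N'_1 = 63·cos(-12.7°) = 61.5; c'Δl = 21.40; W sinα = -13.9
Slice 2: Δl = 1.4/cos(-4.4°) = 1.404 m; N'_2 = 130·cos(-4.4°) = 129.6; c'Δl = 16.29; W sinα = -10.0
Slice 3: Δl = 2.9/cos6.6° = 2.919 m; N'_3 = 338·cos6.6° = 335.8; c'Δl = 33.86; W sinα = 38.8
Slice 4: Δl = 2.1/cos19.8° = 2.232 m; N'_4 = 219·cos19.8° = 206.1; c'Δl = 25.89; W sinα = 74.2
Slice 5: Δl = 2.5/cos32.9° = 2.978 m; N'_5 = 202·cos32.9° = 169.6; c'Δl = 34.54; W sinα = 109.7
Slice 6: Δl = 2.4/cos49.6° = 3.703 m; N'_6 = 86·cos49.6° = 55.7; c'Δl = 42.96; W sinα = 65.5
Σc'Δl = 174.9 kN/m; ΣN' = 958.2 kN/m; ΣW sinα = 264.4 kN/m
Resisting = 174.9 + 958.2·tan27.4° = 174.9 + 496.7 = 671.6 kN/m
FS = 671.6 / 264.4 = 2.540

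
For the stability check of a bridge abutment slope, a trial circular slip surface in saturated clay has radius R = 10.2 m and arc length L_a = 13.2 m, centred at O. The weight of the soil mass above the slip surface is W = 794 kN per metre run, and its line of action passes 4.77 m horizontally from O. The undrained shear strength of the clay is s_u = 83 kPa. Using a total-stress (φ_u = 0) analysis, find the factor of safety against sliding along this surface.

Taking moments about the centre O, the resisting moment is provided by the undrained shear strength acting along the arc:
M_R = s_u·L_a·R = 83·13.20·10.2 = 11175.1 kN·m/m
M_D = W·d = 794·4.77 = 3787.4 kN·m/m
FS = M_R / M_D = 11175.1 / 3787.4 = 2.951

FS = 2.95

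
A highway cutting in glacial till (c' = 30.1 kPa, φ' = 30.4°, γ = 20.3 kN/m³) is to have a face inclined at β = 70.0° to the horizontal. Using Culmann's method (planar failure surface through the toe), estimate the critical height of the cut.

H_c = 20.95 m

Culmann's analysis gives the critical failure plane at α_cr = (β + φ')/2 = (70.0 + 30.4)/2 = 50.2°, and the critical height
H_c = (4c'/γ) · sinβ cosφ' / [1 − cos(β − φ')]
    = (4·30.1/20.3) · sin70.0°·cos30.4° / [1 − cos(39.6°)]
    = 5.931 · 0.9397·0.8625 / [1 − 0.7705]
    = 5.931 · 0.8105 / 0.2295
    = 20.95 m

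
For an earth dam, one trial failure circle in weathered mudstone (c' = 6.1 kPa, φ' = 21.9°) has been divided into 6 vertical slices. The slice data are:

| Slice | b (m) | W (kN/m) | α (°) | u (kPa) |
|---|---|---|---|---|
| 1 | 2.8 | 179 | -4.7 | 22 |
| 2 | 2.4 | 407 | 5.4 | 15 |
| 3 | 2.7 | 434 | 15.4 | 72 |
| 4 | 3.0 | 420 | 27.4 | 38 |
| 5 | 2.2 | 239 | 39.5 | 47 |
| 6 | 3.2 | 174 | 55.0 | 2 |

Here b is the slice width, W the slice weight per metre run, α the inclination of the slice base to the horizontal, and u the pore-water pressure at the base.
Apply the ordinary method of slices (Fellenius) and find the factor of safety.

FS = 0.89

Ordinary method of slices: FS = Σ[c'·Δl_i + (W_i cosα_i − u_i·Δl_i)·tanφ'] / Σ W_i sinα_i, with Δl_i = b_i / cosα_i.
Slice 1: Δl = 2.8/cos(-4.7°) = 2.809 m; N'_1 = 179·cos(-4.7°) − 22·2.809 = 116.6; c'Δl = 17.14; W sinα = -14.7
Slice 2: Δl = 2.4/cos5.4° = 2.411 m; N'_2 = 407·cos5.4° − 15·2.411 = 369.0; c'Δl = 14.71; W sinα = 38.3
Slice 3: Δl = 2.7/cos15.4° = 2.801 m; N'_3 = 434·cos15.4° − 72·2.801 = 216.8; c'Δl = 17.08; W sinα = 115.3
Slice 4: Δl = 3.0/cos27.4° = 3.379 m; N'_4 = 420·cos27.4° − 38·3.379 = 244.5; c'Δl = 20.61; W sinα = 193.3
Slice 5: Δl = 2.2/cos39.5° = 2.851 m; N'_5 = 239·cos39.5° − 47·2.851 = 50.4; c'Δl = 17.39; W sinα = 152.0
Slice 6: Δl = 3.2/cos55.0° = 5.579 m; N'_6 = 174·cos55.0° − 2·5.579 = 88.6; c'Δl = 34.03; W sinα = 142.5
Σc'Δl = 121.0 kN/m; ΣN' = 1085.9 kN/m; ΣW sinα = 626.7 kN/m
Resisting = 121.0 + 1085.9·tan21.9° = 121.0 + 436.5 = 557.5 kN/m
FS = 557.5 / 626.7 = 0.890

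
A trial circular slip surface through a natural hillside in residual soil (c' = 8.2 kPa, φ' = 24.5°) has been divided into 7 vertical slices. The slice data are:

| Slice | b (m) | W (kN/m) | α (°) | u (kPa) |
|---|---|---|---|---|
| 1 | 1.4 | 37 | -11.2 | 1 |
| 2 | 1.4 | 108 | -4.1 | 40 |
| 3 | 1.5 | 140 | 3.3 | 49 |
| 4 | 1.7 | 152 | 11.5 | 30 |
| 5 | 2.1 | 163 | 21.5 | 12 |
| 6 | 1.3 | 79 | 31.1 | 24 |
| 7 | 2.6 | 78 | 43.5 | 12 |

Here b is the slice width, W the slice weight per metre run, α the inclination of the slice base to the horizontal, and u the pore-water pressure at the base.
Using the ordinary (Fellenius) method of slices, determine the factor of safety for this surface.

FS = 1.69

Ordinary method of slices: FS = Σ[c'·Δl_i + (W_i cosα_i − u_i·Δl_i)·tanφ'] / Σ W_i sinα_i, with Δl_i = b_i / cosα_i.
Slice 1: Δl = 1.4/cos(-11.2°) = 1.427 m; N'_1 = 37·cos(-11.2°) − 1·1.427 = 34.9; c'Δl = 11.70; W sinα = -7.2
Slice 2: Δl = 1.4/cos(-4.1°) = 1.404 m; N'_2 = 108·cos(-4.1°) − 40·1.404 = 51.6; c'Δl = 11.51; W sinα = -7.7
Slice 3: Δl = 1.5/cos3.3° = 1.502 m; N'_3 = 140·cos3.3° − 49·1.502 = 66.1; c'Δl = 12.32; W sinα = 8.1
Slice 4: Δl = 1.7/cos11.5° = 1.735 m; N'_4 = 152·cos11.5° − 30·1.735 = 96.9; c'Δl = 14.23; W sinα = 30.3
Slice 5: Δl = 2.1/cos21.5° = 2.257 m; N'_5 = 163·cos21.5° − 12·2.257 = 124.6; c'Δl = 18.51; W sinα = 59.7
Slice 6: Δl = 1.3/cos31.1° = 1.518 m; N'_6 = 79·cos31.1° − 24·1.518 = 31.2; c'Δl = 12.45; W sinα = 40.8
Slice 7: Δl = 2.6/cos43.5° = 3.584 m; N'_7 = 78·cos43.5° − 12·3.584 = 13.6; c'Δl = 29.39; W sinα = 53.7
Σc'Δl = 110.1 kN/m; ΣN' = 418.8 kN/m; ΣW sinα = 177.7 kN/m
Resisting = 110.1 + 418.8·tan24.5° = 110.1 + 190.9 = 301.0 kN/m
FS = 301.0 / 177.7 = 1.694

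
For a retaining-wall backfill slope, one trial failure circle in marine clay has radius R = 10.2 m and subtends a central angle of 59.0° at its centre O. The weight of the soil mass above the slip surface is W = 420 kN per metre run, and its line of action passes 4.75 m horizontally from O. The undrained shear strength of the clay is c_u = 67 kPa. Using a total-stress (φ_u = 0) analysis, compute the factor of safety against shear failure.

FS = 3.60

Taking moments about the centre O, the resisting moment is provided by the undrained shear strength acting along the arc:
Arc length L_a = R·θ = 10.2·(59.0°·π/180) = 10.2·1.0297 = 10.50 m
M_R = c_u·L_a·R = 67·10.50·10.2 = 7178.0 kN·m/m
M_D = W·d = 420·4.75 = 1995.0 kN·m/m
FS = M_R / M_D = 7178.0 / 1995.0 = 3.598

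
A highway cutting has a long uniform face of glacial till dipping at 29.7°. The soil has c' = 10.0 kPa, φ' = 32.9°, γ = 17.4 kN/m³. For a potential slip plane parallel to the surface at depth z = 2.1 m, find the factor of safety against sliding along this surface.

FS = 1.77

For an infinite slope with a slip plane parallel to the surface (no pore pressure): FS = [c' + γz cos²β tanφ'] / [γz sinβ cosβ].
γz = 17.4·2.1 = 36.54 kN/m²
Numerator = 10.0 + 36.54·cos²29.7°·tan32.9° = 10.0 + 36.54·0.7545·0.6469 = 27.836 kPa
Denominator = 36.54·sin29.7°·cos29.7° = 36.54·0.4955·0.8686 = 15.726 kPa
FS = 27.836 / 15.726 = 1.770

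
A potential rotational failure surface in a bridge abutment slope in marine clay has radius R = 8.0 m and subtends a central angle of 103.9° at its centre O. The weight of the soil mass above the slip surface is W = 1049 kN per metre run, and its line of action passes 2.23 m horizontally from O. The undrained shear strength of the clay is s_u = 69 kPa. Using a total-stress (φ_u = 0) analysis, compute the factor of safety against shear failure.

Taking moments about the centre O, the resisting moment is provided by the undrained shear strength acting along the arc:
Arc length L_a = R·θ = 8.0·(103.9°·π/180) = 8.0·1.8134 = 14.51 m
M_R = s_u·L_a·R = 69·14.51·8.0 = 8008.0 kN·m/m
M_D = W·d = 1049·2.23 = 2339.3 kN·m/m
FS = M_R / M_D = 8008.0 / 2339.3 = 3.423

FS = 3.42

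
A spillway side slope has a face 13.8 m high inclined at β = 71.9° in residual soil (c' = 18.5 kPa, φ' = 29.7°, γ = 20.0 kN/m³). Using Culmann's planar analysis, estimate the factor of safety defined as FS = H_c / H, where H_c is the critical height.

FS = 0.85

H_c = (4c'/γ) · sinβ cosφ' / [1 − cos(β − φ')]
    = (4·18.5/20.0) · sin71.9°·cos29.7° / [1 − cos42.2°]
    = 3.700 · 0.8256 / 0.2592 = 11.79 m
FS = H_c / H = 11.79 / 13.8 = 0.854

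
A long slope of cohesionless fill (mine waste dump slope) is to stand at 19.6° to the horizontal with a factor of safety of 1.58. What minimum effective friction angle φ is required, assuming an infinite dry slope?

φ = 29.4°

FS = tanφ/tanβ ⇒ tanφ = FS · tanβ = 1.58 · tan19.6° = 0.5626
φ = arctan(0.5626) = 29.36°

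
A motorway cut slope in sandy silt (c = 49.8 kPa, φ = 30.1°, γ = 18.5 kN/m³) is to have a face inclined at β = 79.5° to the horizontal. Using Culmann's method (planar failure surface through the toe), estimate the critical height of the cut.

Culmann's analysis gives the critical failure plane at α_cr = (β + φ)/2 = (79.5 + 30.1)/2 = 54.8°, and the critical height
H_c = (4c/γ) · sinβ cosφ / [1 − cos(β − φ)]
    = (4·49.8/18.5) · sin79.5°·cos30.1° / [1 − cos(49.4°)]
    = 10.768 · 0.9833·0.8652 / [1 − 0.6508]
    = 10.768 · 0.8507 / 0.3492
    = 26.23 m

H_c = 26.23 m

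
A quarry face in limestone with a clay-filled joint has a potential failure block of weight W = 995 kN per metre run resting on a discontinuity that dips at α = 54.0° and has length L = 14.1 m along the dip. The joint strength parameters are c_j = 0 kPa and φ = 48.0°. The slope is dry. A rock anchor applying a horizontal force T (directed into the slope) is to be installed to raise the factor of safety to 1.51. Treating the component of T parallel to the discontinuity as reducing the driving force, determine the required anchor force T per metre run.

T = 317 kN/m

Resolving forces along and normal to the sliding plane, with the horizontal anchor force T adding T·sinα to the effective normal force and T·cosα acting up the plane against the driving force:
FS = [c_jL + (W cosα + T sinα) tanφ] / [W sinα − T cosα]
Without the anchor: N' = 584.8 kN/m, driving T_d = 805.0 kN/m, resisting R = 0·14.1 + 584.8·tan48.0° = 649.5 kN/m, FS = 0.81.
Setting FS = 1.51 and solving for T:
1.51·(805.0 − T cos54.0°) = 649.5 + T sin54.0°·tan48.0°
T·(sin54.0°·tan48.0° + 1.51·cos54.0°) = 1.51·805.0 − 649.5
T·(0.8090·1.1106 + 1.51·0.5878) = 1215.5 − 649.5 = 566.0
T·1.7861 = 566.0
T = 316.9 kN/m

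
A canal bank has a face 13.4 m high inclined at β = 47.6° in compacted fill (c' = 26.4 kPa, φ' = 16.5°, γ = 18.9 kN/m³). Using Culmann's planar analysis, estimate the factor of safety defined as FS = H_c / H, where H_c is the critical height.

FS = 2.05

H_c = (4c'/γ) · sinβ cosφ' / [1 − cos(β − φ')]
    = (4·26.4/18.9) · sin47.6°·cos16.5° / [1 − cos31.1°]
    = 5.587 · 0.7080 / 0.1437 = 27.52 m
FS = H_c / H = 27.52 / 13.4 = 2.054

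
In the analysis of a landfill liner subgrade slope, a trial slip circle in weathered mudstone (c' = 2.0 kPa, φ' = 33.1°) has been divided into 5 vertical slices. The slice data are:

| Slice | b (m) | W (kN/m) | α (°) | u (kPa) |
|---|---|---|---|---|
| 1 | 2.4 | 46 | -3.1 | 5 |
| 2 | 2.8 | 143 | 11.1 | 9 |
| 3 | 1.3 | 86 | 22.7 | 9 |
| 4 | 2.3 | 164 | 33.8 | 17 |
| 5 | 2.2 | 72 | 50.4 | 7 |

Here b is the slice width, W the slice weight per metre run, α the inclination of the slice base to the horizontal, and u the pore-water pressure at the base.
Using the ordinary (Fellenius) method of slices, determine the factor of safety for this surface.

Ordinary method of slices: FS = Σ[c'·Δl_i + (W_i cosα_i − u_i·Δl_i)·tanφ'] / Σ W_i sinα_i, with Δl_i = b_i / cosα_i.
Slice 1: Δl = 2.4/cos(-3.1°) = 2.404 m; N'_1 = 46·cos(-3.1°) − 5·2.404 = 33.9; c'Δl = 4.81; W sinα = -2.5
Slice 2: Δl = 2.8/cos11.1° = 2.853 m; N'_2 = 143·cos11.1° − 9·2.853 = 114.6; c'Δl = 5.71; W sinα = 27.5
Slice 3: Δl = 1.3/cos22.7° = 1.409 m; N'_3 = 86·cos22.7° − 9·1.409 = 66.7; c'Δl = 2.82; W sinα = 33.2
Slice 4: Δl = 2.3/cos33.8° = 2.768 m; N'_4 = 164·cos33.8° − 17·2.768 = 89.2; c'Δl = 5.54; W sinα = 91.2
Slice 5: Δl = 2.2/cos50.4° = 3.451 m; N'_5 = 72·cos50.4° − 7·3.451 = 21.7; c'Δl = 6.90; W sinα = 55.5
Σc'Δl = 25.8 kN/m; ΣN' = 326.2 kN/m; ΣW sinα = 204.9 kN/m
Resisting = 25.8 + 326.2·tan33.1° = 25.8 + 212.6 = 238.4 kN/m
FS = 238.4 / 204.9 = 1.163

FS = 1.16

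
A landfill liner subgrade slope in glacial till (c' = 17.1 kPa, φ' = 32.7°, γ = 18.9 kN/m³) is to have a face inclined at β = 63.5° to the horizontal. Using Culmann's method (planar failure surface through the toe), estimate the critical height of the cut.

Culmann's analysis gives the critical failure plane at α_cr = (β + φ')/2 = (63.5 + 32.7)/2 = 48.1°, and the critical height
H_c = (4c'/γ) · sinβ cosφ' / [1 − cos(β − φ')]
    = (4·17.1/18.9) · sin63.5°·cos32.7° / [1 − cos(30.8°)]
    = 3.619 · 0.8949·0.8415 / [1 − 0.8590]
    = 3.619 · 0.7531 / 0.1410
    = 19.32 m

H_c = 19.32 m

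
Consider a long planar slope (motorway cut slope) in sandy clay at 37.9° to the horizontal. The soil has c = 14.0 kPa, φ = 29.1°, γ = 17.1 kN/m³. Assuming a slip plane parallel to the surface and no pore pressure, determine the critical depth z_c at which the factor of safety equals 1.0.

z_c = 5.93 m

Setting FS = 1.00 in FS = [c + γz cos²β tanφ] / [γz sinβ cosβ] and solving for z:
z = c / [γ cosβ (FS·sinβ − cosβ·tanφ)]
  = 14.0 / [17.1·cos37.9°·(1.00·sin37.9° − cos37.9°·tan29.1°)]
  = 14.0 / [17.1·0.7891·(1.00·0.6143 − 0.7891·0.5566)]
  = 14.0 / 2.3625 = 5.926 m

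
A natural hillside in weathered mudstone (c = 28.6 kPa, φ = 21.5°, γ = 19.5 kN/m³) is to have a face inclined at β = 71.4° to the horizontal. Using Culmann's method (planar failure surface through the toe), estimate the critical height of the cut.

H_c = 14.54 m

Culmann's analysis gives the critical failure plane at α_cr = (β + φ)/2 = (71.4 + 21.5)/2 = 46.5°, and the critical height
H_c = (4c/γ) · sinβ cosφ / [1 − cos(β − φ)]
    = (4·28.6/19.5) · sin71.4°·cos21.5° / [1 − cos(49.9°)]
    = 5.867 · 0.9478·0.9304 / [1 − 0.6441]
    = 5.867 · 0.8818 / 0.3559
    = 14.54 m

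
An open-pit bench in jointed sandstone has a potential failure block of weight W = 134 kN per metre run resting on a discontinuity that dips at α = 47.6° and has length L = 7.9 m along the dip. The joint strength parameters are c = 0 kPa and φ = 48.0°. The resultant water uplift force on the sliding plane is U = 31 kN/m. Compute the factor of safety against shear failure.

Resolving the block weight along and normal to the plane and applying the Mohr–Coulomb strength on the joint:
N' = W cosα − U = 134·cos47.6° − 31 = 59.4 kN/m
Driving force T = W sinα = 134·sin47.6° = 99.0 kN/m
Resisting force R = c·L + N'·tanφ = 0·7.9 + 59.4·tan48.0° = 0.0 + 65.9 = 65.9 kN/m
FS = R / T = 65.9 / 99.0 = 0.666

FS = 0.67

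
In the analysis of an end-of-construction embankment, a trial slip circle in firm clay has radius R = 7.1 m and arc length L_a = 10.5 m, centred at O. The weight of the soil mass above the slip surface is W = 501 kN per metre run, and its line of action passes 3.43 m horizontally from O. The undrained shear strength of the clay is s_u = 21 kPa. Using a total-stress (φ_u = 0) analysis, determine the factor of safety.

Taking moments about the centre O, the resisting moment is provided by the undrained shear strength acting along the arc:
M_R = s_u·L_a·R = 21·10.50·7.1 = 1565.5 kN·m/m
M_D = W·d = 501·3.43 = 1718.4 kN·m/m
FS = M_R / M_D = 1565.5 / 1718.4 = 0.911

FS = 0.91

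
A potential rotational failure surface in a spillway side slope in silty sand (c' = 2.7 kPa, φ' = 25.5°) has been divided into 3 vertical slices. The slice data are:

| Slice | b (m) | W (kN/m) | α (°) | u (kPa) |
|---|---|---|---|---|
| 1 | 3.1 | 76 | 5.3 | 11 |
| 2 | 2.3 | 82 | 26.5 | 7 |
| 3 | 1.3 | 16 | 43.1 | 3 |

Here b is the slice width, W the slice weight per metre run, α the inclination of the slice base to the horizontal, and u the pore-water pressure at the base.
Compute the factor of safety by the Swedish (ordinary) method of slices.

FS = 1.27

Ordinary method of slices: FS = Σ[c'·Δl_i + (W_i cosα_i − u_i·Δl_i)·tanφ'] / Σ W_i sinα_i, with Δl_i = b_i / cosα_i.
Slice 1: Δl = 3.1/cos5.3° = 3.113 m; N'_1 = 76·cos5.3° − 11·3.113 = 41.4; c'Δl = 8.41; W sinα = 7.0
Slice 2: Δl = 2.3/cos26.5° = 2.570 m; N'_2 = 82·cos26.5° − 7·2.570 = 55.4; c'Δl = 6.94; W sinα = 36.6
Slice 3: Δl = 1.3/cos43.1° = 1.780 m; N'_3 = 16·cos43.1° − 3·1.780 = 6.3; c'Δl = 4.81; W sinα = 10.9
Σc'Δl = 20.2 kN/m; ΣN' = 103.2 kN/m; ΣW sinα = 54.5 kN/m
Resisting = 20.2 + 103.2·tan25.5° = 20.2 + 49.2 = 69.4 kN/m
FS = 69.4 / 54.5 = 1.272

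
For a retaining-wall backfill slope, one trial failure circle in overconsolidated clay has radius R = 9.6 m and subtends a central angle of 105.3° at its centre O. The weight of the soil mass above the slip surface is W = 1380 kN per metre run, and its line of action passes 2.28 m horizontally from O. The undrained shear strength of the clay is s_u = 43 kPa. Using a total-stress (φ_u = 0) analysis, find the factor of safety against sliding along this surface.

FS = 2.31

Taking moments about the centre O, the resisting moment is provided by the undrained shear strength acting along the arc:
Arc length L_a = R·θ = 9.6·(105.3°·π/180) = 9.6·1.8378 = 17.64 m
M_R = s_u·L_a·R = 43·17.64·9.6 = 7283.1 kN·m/m
M_D = W·d = 1380·2.28 = 3146.4 kN·m/m
FS = M_R / M_D = 7283.1 / 3146.4 = 2.315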